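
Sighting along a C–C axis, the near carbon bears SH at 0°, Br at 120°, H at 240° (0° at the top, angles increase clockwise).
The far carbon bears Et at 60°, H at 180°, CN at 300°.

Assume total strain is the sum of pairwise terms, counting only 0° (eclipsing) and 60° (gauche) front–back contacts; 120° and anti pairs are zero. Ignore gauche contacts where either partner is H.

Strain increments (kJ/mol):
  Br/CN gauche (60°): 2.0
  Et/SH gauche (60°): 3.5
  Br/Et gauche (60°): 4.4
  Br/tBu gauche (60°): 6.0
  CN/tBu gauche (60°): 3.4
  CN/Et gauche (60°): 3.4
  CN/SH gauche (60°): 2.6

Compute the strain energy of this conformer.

This conformer (staggered): SH(0°)/Et(60°) gauche 3.5; SH(0°)/CN(300°) gauche 2.6; Br(120°)/Et(60°) gauche 4.4 → 10.5 kJ/mol.

10.5 kJ/mol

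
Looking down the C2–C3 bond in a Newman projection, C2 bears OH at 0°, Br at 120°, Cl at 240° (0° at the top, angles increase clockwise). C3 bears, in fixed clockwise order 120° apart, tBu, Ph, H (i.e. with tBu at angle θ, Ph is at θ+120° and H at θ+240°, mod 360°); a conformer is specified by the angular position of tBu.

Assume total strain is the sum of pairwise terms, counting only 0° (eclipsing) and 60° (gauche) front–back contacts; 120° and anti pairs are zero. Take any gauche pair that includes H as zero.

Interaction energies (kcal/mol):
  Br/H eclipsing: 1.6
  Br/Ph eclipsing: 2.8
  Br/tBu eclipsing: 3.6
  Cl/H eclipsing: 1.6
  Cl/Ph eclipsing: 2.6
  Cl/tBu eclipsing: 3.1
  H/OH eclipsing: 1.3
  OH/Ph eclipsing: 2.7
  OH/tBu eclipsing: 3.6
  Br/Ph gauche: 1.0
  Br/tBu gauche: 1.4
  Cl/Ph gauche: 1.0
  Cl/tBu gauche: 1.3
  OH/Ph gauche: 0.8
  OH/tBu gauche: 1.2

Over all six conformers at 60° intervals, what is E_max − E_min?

tBu at 0° (eclipsed): OH–tBu eclipsed, Br–Ph eclipsed, Cl–H eclipsed; 3.6 + 2.8 + 1.6 = 8.0 kcal/mol.
tBu at 60° (staggered): OH–tBu gauche, Br–tBu gauche, Br–Ph gauche, Cl–Ph gauche; 1.2 + 1.4 + 1.0 + 1.0 = 4.6 kcal/mol.
tBu at 120° (eclipsed): OH–H eclipsed, Br–tBu eclipsed, Cl–Ph eclipsed; 1.3 + 3.6 + 2.6 = 7.5 kcal/mol.
tBu at 180° (staggered): OH–Ph gauche, Br–tBu gauche, Cl–tBu gauche, Cl–Ph gauche; 0.8 + 1.4 + 1.3 + 1.0 = 4.5 kcal/mol.
tBu at 240° (eclipsed): OH–Ph eclipsed, Br–H eclipsed, Cl–tBu eclipsed; 2.7 + 1.6 + 3.1 = 7.4 kcal/mol.
tBu at 300° (staggered): OH–tBu gauche, OH–Ph gauche, Br–Ph gauche, Cl–tBu gauche; 1.2 + 0.8 + 1.0 + 1.3 = 4.3 kcal/mol.
Max at 0° (8.0 kcal/mol), min at 300° (4.3 kcal/mol); barrier = 3.7 kcal/mol.

3.7 kcal/mol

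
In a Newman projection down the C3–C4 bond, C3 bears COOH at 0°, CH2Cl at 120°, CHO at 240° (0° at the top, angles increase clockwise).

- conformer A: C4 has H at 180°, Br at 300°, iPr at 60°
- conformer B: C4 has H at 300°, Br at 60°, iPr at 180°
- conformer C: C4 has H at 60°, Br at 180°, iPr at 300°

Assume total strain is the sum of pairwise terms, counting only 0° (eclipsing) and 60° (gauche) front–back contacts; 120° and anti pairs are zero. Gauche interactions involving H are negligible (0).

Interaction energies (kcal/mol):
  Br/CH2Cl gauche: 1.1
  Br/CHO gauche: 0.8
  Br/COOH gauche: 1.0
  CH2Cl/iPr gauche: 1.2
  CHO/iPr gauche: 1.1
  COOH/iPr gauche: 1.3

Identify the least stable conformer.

A is staggered. COOH at 0° is gauche with Br at 300° (1.0); COOH at 0° is gauche with iPr at 60° (1.3); CH2Cl at 120° is gauche with iPr at 60° (1.2); CHO at 240° is gauche with Br at 300° (0.8). Total 4.3 kcal/mol.
B is staggered. COOH at 0° is gauche with Br at 60° (1.0); CH2Cl at 120° is gauche with Br at 60° (1.1); CH2Cl at 120° is gauche with iPr at 180° (1.2); CHO at 240° is gauche with iPr at 180° (1.1). Total 4.4 kcal/mol.
C is staggered. COOH at 0° is gauche with iPr at 300° (1.3); CH2Cl at 120° is gauche with Br at 180° (1.1); CHO at 240° is gauche with Br at 180° (0.8); CHO at 240° is gauche with iPr at 300° (1.1). Total 4.3 kcal/mol.
B has the highest total (4.4 kcal/mol).

B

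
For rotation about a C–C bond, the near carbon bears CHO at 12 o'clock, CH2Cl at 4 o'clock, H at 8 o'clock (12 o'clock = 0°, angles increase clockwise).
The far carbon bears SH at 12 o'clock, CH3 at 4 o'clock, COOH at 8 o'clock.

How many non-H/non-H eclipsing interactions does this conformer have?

Non-H eclipsing pairs: CHO(0°)/SH(0°); CH2Cl(120°)/CH3(120°) — 2 interactions.

2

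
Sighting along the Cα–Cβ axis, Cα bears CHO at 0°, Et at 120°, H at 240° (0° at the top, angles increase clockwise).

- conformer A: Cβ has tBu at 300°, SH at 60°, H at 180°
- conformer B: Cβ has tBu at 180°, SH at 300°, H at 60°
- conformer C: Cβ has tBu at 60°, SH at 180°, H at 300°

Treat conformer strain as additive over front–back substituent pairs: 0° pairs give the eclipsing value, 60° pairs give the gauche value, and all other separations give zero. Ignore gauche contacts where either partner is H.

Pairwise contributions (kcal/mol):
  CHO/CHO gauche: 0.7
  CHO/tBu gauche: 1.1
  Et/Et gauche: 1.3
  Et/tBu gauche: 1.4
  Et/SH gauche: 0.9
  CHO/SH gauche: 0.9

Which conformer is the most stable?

B

A (staggered): CHO–tBu gauche, CHO–SH gauche, Et–SH gauche; 1.1 + 0.9 + 0.9 = 2.9 kcal/mol.
B (staggered): CHO–SH gauche, Et–tBu gauche; 0.9 + 1.4 = 2.3 kcal/mol.
C (staggered): CHO–tBu gauche, Et–tBu gauche, Et–SH gauche; 1.1 + 1.4 + 0.9 = 3.4 kcal/mol.
B has the lowest total (2.3 kcal/mol).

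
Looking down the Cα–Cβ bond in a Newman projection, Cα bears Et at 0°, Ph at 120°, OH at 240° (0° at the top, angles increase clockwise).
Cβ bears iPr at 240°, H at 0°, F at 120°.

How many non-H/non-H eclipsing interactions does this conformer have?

Non-H eclipsing pairs: Ph(120°)/F(120°); OH(240°)/iPr(240°) — 2 interactions.

2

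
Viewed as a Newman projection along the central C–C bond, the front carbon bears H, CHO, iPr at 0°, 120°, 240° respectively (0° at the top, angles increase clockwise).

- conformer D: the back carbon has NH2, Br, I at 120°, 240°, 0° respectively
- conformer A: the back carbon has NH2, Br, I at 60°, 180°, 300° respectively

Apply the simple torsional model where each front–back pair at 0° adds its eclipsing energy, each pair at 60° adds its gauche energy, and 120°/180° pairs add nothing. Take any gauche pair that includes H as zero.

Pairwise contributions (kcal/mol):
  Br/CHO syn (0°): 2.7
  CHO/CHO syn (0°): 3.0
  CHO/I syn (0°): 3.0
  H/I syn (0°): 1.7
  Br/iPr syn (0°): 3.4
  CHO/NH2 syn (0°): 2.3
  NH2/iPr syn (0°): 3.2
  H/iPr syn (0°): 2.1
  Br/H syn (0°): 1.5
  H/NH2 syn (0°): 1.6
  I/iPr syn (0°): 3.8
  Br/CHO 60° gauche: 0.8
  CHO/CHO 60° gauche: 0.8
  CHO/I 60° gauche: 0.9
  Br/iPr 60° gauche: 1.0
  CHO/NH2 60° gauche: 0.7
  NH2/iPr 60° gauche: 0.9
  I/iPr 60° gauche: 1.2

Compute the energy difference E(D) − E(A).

+3.7 kcal/mol

D (eclipsed): H–I eclipsed, CHO–NH2 eclipsed, iPr–Br eclipsed; 1.7 + 2.3 + 3.4 = 7.4 kcal/mol.
A (staggered): CHO–NH2 gauche, CHO–Br gauche, iPr–Br gauche, iPr–I gauche; 0.7 + 0.8 + 1.0 + 1.2 = 3.7 kcal/mol.
E(D) − E(A) = 7.4 − 3.7 = +3.7 kcal/mol.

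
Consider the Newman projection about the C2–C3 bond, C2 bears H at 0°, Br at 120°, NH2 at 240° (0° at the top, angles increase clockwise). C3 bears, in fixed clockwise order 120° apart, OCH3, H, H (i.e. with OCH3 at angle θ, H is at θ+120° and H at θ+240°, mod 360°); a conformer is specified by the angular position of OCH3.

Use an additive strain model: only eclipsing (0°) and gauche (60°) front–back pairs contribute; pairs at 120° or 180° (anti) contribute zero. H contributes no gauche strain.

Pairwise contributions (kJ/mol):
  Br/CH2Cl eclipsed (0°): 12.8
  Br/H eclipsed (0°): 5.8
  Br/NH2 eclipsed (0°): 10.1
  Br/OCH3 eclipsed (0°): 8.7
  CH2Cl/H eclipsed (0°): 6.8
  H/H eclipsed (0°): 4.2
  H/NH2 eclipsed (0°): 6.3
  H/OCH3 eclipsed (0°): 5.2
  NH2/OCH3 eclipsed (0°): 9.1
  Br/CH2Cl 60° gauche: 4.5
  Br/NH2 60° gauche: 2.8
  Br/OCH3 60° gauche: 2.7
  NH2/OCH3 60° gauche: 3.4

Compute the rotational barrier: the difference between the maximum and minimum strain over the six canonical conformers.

16.5 kJ/mol

OCH3 at 0° (eclipsed): H(0°)/OCH3(0°) eclipsed 5.2; Br(120°)/H(120°) eclipsed 5.8; NH2(240°)/H(240°) eclipsed 6.3 → 17.3 kJ/mol.
OCH3 at 60° (staggered): Br(120°)/OCH3(60°) gauche 2.7 → 2.7 kJ/mol.
OCH3 at 120° (eclipsed): H(0°)/H(0°) eclipsed 4.2; Br(120°)/OCH3(120°) eclipsed 8.7; NH2(240°)/H(240°) eclipsed 6.3 → 19.2 kJ/mol.
OCH3 at 180° (staggered): Br(120°)/OCH3(180°) gauche 2.7; NH2(240°)/OCH3(180°) gauche 3.4 → 6.1 kJ/mol.
OCH3 at 240° (eclipsed): H(0°)/H(0°) eclipsed 4.2; Br(120°)/H(120°) eclipsed 5.8; NH2(240°)/OCH3(240°) eclipsed 9.1 → 19.1 kJ/mol.
OCH3 at 300° (staggered): NH2(240°)/OCH3(300°) gauche 3.4 → 3.4 kJ/mol.
Max at 120° (19.2 kJ/mol), min at 60° (2.7 kJ/mol); barrier = 16.5 kJ/mol.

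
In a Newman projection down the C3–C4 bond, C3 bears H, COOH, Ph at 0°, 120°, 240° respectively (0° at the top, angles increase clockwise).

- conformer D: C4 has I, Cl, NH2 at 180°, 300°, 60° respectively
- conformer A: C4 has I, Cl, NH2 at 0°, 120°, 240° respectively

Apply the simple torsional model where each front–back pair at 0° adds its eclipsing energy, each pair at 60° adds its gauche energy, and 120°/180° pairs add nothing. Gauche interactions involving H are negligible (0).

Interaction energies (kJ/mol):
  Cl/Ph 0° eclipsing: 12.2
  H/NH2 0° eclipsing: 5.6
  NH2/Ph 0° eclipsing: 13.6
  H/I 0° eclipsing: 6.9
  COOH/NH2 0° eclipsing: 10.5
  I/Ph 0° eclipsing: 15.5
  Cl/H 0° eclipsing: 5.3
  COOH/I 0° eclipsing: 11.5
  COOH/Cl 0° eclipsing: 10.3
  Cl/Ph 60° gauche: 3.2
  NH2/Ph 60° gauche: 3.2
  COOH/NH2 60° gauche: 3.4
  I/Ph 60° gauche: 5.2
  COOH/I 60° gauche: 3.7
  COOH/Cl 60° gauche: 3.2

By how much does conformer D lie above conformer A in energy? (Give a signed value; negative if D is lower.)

D (staggered): COOH(120°)/I(180°) gauche 3.7; COOH(120°)/NH2(60°) gauche 3.4; Ph(240°)/I(180°) gauche 5.2; Ph(240°)/Cl(300°) gauche 3.2 → 15.5 kJ/mol.
A (eclipsed): H(0°)/I(0°) eclipsed 6.9; COOH(120°)/Cl(120°) eclipsed 10.3; Ph(240°)/NH2(240°) eclipsed 13.6 → 30.8 kJ/mol.
E(D) − E(A) = 15.5 − 30.8 = -15.3 kJ/mol.

-15.3 kJ/mol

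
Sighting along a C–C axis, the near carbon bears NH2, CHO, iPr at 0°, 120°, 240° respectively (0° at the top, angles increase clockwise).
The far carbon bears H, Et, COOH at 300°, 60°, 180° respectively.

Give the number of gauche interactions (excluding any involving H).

4

Non-H gauche pairs: NH2(0°)/Et(60°); CHO(120°)/Et(60°); CHO(120°)/COOH(180°); iPr(240°)/COOH(180°) — 4 interactions.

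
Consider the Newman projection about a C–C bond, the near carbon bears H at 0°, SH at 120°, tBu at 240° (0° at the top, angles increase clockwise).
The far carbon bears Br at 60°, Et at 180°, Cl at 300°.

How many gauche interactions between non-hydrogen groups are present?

4

Non-H gauche pairs: SH(120°)/Br(60°); SH(120°)/Et(180°); tBu(240°)/Et(180°); tBu(240°)/Cl(300°) — 4 interactions.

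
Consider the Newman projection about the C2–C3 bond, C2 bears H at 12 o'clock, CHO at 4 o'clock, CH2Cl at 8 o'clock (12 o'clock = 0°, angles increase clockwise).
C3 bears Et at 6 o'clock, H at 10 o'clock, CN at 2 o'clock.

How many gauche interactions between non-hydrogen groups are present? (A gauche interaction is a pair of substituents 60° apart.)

3

Non-H gauche pairs: CHO(120°)/Et(180°); CHO(120°)/CN(60°); CH2Cl(240°)/Et(180°) — 3 interactions.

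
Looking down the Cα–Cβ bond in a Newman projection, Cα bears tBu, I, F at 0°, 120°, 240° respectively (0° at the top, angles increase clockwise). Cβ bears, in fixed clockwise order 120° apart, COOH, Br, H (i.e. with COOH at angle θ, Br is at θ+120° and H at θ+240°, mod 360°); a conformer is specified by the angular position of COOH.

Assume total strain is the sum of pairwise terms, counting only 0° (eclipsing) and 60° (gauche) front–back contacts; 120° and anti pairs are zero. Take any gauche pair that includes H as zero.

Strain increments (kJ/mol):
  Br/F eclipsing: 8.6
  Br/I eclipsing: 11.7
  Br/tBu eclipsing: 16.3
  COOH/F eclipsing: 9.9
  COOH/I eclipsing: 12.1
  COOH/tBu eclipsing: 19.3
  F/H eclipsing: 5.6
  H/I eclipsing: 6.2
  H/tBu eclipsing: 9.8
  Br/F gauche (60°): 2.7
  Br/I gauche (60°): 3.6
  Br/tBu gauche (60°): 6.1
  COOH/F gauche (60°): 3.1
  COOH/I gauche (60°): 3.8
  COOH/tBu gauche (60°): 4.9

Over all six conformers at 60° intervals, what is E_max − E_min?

COOH at 0° (eclipsed): tBu(0°)/COOH(0°) eclipsed 19.3; I(120°)/Br(120°) eclipsed 11.7; F(240°)/H(240°) eclipsed 5.6 → 36.6 kJ/mol.
COOH at 60° (staggered): tBu(0°)/COOH(60°) gauche 4.9; I(120°)/COOH(60°) gauche 3.8; I(120°)/Br(180°) gauche 3.6; F(240°)/Br(180°) gauche 2.7 → 15.0 kJ/mol.
COOH at 120° (eclipsed): tBu(0°)/H(0°) eclipsed 9.8; I(120°)/COOH(120°) eclipsed 12.1; F(240°)/Br(240°) eclipsed 8.6 → 30.5 kJ/mol.
COOH at 180° (staggered): tBu(0°)/Br(300°) gauche 6.1; I(120°)/COOH(180°) gauche 3.8; F(240°)/COOH(180°) gauche 3.1; F(240°)/Br(300°) gauche 2.7 → 15.7 kJ/mol.
COOH at 240° (eclipsed): tBu(0°)/Br(0°) eclipsed 16.3; I(120°)/H(120°) eclipsed 6.2; F(240°)/COOH(240°) eclipsed 9.9 → 32.4 kJ/mol.
COOH at 300° (staggered): tBu(0°)/COOH(300°) gauche 4.9; tBu(0°)/Br(60°) gauche 6.1; I(120°)/Br(60°) gauche 3.6; F(240°)/COOH(300°) gauche 3.1 → 17.7 kJ/mol.
Max at 0° (36.6 kJ/mol), min at 60° (15.0 kJ/mol); barrier = 21.6 kJ/mol.

21.6 kJ/mol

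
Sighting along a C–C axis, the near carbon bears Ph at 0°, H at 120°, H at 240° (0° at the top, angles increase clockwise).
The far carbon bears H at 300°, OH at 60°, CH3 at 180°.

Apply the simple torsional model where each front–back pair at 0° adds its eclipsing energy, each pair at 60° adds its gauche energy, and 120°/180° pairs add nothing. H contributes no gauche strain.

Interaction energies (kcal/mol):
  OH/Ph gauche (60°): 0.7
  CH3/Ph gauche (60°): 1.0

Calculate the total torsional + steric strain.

0.7 kcal/mol

This conformer (staggered): Ph–OH gauche; 0.7 = 0.7 kcal/mol.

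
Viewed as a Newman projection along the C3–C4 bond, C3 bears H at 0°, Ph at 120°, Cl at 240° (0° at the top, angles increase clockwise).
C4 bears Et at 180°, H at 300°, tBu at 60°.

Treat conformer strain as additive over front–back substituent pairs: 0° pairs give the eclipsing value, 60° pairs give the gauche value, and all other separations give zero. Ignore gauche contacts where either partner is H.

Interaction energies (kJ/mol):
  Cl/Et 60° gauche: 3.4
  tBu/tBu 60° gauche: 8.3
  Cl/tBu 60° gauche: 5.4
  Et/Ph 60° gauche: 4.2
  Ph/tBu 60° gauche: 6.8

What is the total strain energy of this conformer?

14.4 kJ/mol

This conformer is staggered. Ph at 120° is gauche with Et at 180° (4.2); Ph at 120° is gauche with tBu at 60° (6.8); Cl at 240° is gauche with Et at 180° (3.4). Total 14.4 kJ/mol.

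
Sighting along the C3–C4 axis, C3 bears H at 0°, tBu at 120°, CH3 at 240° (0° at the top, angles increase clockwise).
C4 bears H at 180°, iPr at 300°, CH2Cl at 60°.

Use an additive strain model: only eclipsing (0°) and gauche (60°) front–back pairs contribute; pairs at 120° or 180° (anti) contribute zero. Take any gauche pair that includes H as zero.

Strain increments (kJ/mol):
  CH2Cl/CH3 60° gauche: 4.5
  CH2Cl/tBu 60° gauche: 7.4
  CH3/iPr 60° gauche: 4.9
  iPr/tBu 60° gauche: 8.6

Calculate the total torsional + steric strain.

12.3 kJ/mol

This conformer (staggered): tBu–CH2Cl gauche, CH3–iPr gauche; 7.4 + 4.9 = 12.3 kJ/mol.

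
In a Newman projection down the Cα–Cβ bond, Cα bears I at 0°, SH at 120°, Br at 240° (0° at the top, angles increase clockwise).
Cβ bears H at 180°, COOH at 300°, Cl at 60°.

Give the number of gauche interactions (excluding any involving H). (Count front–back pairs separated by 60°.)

4

Non-H gauche pairs: I(0°)/COOH(300°); I(0°)/Cl(60°); SH(120°)/Cl(60°); Br(240°)/COOH(300°) — 4 interactions.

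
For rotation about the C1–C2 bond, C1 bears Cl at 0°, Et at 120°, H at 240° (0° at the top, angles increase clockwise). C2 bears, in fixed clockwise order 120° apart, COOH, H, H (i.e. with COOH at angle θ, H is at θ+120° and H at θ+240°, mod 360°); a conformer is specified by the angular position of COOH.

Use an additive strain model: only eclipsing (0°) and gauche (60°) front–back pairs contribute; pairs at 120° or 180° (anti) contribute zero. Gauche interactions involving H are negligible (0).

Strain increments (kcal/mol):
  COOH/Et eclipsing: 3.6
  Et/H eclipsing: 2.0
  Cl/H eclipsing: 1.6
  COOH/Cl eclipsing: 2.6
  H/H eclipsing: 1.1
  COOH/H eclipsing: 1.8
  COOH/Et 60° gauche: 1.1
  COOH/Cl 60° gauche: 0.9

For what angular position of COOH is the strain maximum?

120°

COOH at 0° (eclipsed): Cl–COOH eclipsed, Et–H eclipsed, H–H eclipsed; 2.6 + 2.0 + 1.1 = 5.7 kcal/mol.
COOH at 60° (staggered): Cl–COOH gauche, Et–COOH gauche; 0.9 + 1.1 = 2.0 kcal/mol.
COOH at 120° (eclipsed): Cl–H eclipsed, Et–COOH eclipsed, H–H eclipsed; 1.6 + 3.6 + 1.1 = 6.3 kcal/mol.
COOH at 180° (staggered): Et–COOH gauche; 1.1 = 1.1 kcal/mol.
COOH at 240° (eclipsed): Cl–H eclipsed, Et–H eclipsed, H–COOH eclipsed; 1.6 + 2.0 + 1.8 = 5.4 kcal/mol.
COOH at 300° (staggered): Cl–COOH gauche; 0.9 = 0.9 kcal/mol.
The maximum (6.3 kcal/mol) occurs with COOH at 120°.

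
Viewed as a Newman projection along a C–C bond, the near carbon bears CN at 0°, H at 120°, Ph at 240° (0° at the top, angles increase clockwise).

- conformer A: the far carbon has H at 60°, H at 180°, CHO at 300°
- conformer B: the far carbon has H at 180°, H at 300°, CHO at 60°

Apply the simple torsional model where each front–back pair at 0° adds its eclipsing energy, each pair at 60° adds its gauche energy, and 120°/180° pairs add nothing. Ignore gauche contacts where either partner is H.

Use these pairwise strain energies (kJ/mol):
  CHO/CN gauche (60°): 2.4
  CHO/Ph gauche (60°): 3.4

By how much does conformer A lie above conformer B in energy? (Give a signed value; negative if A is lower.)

A is staggered. CN at 0° is gauche with CHO at 300° (2.4); Ph at 240° is gauche with CHO at 300° (3.4). Total 5.8 kJ/mol.
B is staggered. CN at 0° is gauche with CHO at 60° (2.4). Total 2.4 kJ/mol.
E(A) − E(B) = 5.8 − 2.4 = +3.4 kJ/mol.

+3.4 kJ/mol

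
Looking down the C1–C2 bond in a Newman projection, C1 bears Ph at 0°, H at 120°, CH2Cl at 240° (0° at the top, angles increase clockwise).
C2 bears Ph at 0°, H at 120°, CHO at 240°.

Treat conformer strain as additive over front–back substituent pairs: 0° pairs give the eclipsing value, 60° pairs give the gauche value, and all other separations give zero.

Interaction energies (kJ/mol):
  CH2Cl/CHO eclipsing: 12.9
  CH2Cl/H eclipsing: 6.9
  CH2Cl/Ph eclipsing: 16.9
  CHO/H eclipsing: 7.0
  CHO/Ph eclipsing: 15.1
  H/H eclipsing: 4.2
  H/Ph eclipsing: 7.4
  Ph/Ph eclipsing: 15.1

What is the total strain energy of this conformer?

32.2 kJ/mol

This conformer (eclipsed): Ph(0°)/Ph(0°) eclipsed 15.1; H(120°)/H(120°) eclipsed 4.2; CH2Cl(240°)/CHO(240°) eclipsed 12.9 → 32.2 kJ/mol.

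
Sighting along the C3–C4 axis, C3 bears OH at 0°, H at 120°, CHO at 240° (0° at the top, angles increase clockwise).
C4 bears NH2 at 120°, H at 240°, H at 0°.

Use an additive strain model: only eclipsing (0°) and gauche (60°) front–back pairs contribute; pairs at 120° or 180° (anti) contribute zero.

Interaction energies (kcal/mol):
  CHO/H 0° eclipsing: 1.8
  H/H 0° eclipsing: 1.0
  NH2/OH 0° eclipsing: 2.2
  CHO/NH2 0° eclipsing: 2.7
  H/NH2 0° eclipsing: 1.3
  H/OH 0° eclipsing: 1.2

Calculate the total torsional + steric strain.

4.3 kcal/mol

This conformer is eclipsed. OH at 0° is eclipsed with H at 0° (1.2); H at 120° is eclipsed with NH2 at 120° (1.3); CHO at 240° is eclipsed with H at 240° (1.8). Total 4.3 kcal/mol.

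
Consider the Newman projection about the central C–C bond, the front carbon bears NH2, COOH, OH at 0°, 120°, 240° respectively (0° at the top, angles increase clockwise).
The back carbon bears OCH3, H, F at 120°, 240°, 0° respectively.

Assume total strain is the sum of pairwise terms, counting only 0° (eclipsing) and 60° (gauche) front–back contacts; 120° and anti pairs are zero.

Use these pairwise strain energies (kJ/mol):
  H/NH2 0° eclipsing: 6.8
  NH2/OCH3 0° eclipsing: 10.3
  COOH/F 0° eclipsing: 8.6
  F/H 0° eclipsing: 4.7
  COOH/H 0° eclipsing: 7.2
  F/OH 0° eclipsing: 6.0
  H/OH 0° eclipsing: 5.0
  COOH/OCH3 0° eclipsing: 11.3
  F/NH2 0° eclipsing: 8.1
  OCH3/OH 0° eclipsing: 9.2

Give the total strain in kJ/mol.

This conformer (eclipsed): NH2(0°)/F(0°) eclipsed 8.1; COOH(120°)/OCH3(120°) eclipsed 11.3; OH(240°)/H(240°) eclipsed 5.0 → 24.4 kJ/mol.

24.4 kJ/mol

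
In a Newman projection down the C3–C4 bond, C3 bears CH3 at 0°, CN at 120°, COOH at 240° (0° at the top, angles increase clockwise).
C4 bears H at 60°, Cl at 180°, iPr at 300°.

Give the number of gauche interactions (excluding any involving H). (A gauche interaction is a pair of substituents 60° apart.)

Non-H gauche pairs: CH3(0°)/iPr(300°); CN(120°)/Cl(180°); COOH(240°)/Cl(180°); COOH(240°)/iPr(300°) — 4 interactions.

4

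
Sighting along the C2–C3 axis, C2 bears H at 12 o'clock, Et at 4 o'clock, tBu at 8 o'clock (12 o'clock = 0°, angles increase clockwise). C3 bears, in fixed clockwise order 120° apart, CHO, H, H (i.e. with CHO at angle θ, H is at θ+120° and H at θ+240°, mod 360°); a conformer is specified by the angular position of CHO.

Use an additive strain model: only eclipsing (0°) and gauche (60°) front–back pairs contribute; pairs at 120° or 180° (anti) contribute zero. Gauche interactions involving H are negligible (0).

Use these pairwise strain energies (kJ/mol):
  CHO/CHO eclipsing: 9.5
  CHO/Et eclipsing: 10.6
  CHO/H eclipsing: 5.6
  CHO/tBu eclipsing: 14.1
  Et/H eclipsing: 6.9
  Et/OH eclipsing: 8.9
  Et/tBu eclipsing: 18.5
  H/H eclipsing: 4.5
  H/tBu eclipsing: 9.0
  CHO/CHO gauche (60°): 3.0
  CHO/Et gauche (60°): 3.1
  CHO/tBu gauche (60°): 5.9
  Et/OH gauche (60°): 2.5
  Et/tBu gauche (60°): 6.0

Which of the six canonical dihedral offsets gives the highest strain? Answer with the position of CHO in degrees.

CHO at 0° (eclipsed): H–CHO eclipsed, Et–H eclipsed, tBu–H eclipsed; 5.6 + 6.9 + 9.0 = 21.5 kJ/mol.
CHO at 60° (staggered): Et–CHO gauche; 3.1 = 3.1 kJ/mol.
CHO at 120° (eclipsed): H–H eclipsed, Et–CHO eclipsed, tBu–H eclipsed; 4.5 + 10.6 + 9.0 = 24.1 kJ/mol.
CHO at 180° (staggered): Et–CHO gauche, tBu–CHO gauche; 3.1 + 5.9 = 9.0 kJ/mol.
CHO at 240° (eclipsed): H–H eclipsed, Et–H eclipsed, tBu–CHO eclipsed; 4.5 + 6.9 + 14.1 = 25.5 kJ/mol.
CHO at 300° (staggered): tBu–CHO gauche; 5.9 = 5.9 kJ/mol.
The maximum (25.5 kJ/mol) occurs with CHO at 240°.

240°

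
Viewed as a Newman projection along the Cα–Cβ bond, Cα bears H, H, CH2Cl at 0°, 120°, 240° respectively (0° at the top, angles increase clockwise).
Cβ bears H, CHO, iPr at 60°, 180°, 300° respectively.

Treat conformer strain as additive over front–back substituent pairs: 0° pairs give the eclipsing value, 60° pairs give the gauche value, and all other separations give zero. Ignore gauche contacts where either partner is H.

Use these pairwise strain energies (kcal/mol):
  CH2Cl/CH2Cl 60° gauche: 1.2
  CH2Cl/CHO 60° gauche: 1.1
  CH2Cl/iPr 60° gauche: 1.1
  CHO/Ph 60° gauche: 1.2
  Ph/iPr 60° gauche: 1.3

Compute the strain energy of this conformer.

2.2 kcal/mol

This conformer (staggered): CH2Cl(240°)/CHO(180°) gauche 1.1; CH2Cl(240°)/iPr(300°) gauche 1.1 → 2.2 kcal/mol.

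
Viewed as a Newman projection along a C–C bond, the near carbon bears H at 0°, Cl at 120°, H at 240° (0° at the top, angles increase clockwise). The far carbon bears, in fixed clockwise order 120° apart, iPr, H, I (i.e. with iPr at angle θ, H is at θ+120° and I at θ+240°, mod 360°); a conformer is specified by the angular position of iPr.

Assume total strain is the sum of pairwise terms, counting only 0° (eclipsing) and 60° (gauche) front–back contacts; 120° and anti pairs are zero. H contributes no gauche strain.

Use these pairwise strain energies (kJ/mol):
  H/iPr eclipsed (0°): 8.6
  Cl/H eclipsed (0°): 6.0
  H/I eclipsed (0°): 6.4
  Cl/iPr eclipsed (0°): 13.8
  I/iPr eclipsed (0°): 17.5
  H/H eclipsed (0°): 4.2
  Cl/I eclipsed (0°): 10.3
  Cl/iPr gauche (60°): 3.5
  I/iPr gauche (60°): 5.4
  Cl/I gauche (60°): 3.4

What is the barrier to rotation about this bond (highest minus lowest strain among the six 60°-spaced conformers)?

21.0 kJ/mol

iPr at 0° is eclipsed. H at 0° is eclipsed with iPr at 0° (8.6); Cl at 120° is eclipsed with H at 120° (6.0); H at 240° is eclipsed with I at 240° (6.4). Total 21.0 kJ/mol.
iPr at 60° is staggered. Cl at 120° is gauche with iPr at 60° (3.5). Total 3.5 kJ/mol.
iPr at 120° is eclipsed. H at 0° is eclipsed with I at 0° (6.4); Cl at 120° is eclipsed with iPr at 120° (13.8); H at 240° is eclipsed with H at 240° (4.2). Total 24.4 kJ/mol.
iPr at 180° is staggered. Cl at 120° is gauche with iPr at 180° (3.5); Cl at 120° is gauche with I at 60° (3.4). Total 6.9 kJ/mol.
iPr at 240° is eclipsed. H at 0° is eclipsed with H at 0° (4.2); Cl at 120° is eclipsed with I at 120° (10.3); H at 240° is eclipsed with iPr at 240° (8.6). Total 23.1 kJ/mol.
iPr at 300° is staggered. Cl at 120° is gauche with I at 180° (3.4). Total 3.4 kJ/mol.
Max at 120° (24.4 kJ/mol), min at 300° (3.4 kJ/mol); barrier = 21.0 kJ/mol.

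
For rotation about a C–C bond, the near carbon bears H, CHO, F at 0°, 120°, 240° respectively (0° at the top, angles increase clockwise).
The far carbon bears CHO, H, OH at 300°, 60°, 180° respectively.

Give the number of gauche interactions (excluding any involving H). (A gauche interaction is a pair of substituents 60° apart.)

3

Non-H gauche pairs: CHO(120°)/OH(180°); F(240°)/CHO(300°); F(240°)/OH(180°) — 3 interactions.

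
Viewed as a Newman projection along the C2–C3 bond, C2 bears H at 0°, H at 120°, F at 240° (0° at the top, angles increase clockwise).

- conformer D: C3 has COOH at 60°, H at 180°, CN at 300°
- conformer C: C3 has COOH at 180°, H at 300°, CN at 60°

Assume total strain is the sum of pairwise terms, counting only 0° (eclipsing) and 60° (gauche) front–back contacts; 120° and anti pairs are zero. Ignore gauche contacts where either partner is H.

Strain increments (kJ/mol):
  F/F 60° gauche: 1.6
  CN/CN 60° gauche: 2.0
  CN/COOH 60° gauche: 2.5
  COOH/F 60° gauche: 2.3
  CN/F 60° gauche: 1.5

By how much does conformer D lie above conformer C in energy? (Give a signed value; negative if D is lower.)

-0.8 kJ/mol

D (staggered): F–CN gauche; 1.5 = 1.5 kJ/mol.
C (staggered): F–COOH gauche; 2.3 = 2.3 kJ/mol.
E(D) − E(C) = 1.5 − 2.3 = -0.8 kJ/mol.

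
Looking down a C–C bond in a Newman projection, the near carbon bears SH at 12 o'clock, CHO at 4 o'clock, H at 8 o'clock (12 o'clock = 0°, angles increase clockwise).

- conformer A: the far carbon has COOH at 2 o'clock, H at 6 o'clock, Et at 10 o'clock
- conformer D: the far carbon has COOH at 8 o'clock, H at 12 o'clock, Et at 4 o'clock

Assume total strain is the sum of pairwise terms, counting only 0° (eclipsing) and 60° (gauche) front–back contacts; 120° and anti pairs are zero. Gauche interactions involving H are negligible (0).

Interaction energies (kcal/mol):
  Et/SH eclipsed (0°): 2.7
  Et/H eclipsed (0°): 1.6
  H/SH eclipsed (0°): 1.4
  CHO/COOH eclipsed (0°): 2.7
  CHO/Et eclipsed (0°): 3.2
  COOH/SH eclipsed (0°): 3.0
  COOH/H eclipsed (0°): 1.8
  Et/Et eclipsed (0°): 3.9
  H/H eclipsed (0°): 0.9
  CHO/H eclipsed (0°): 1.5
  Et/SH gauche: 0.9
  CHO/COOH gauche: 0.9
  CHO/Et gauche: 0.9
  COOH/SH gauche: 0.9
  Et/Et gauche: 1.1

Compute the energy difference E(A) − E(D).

A (staggered): SH–COOH gauche, SH–Et gauche, CHO–COOH gauche; 0.9 + 0.9 + 0.9 = 2.7 kcal/mol.
D (eclipsed): SH–H eclipsed, CHO–Et eclipsed, H–COOH eclipsed; 1.4 + 3.2 + 1.8 = 6.4 kcal/mol.
E(A) − E(D) = 2.7 − 6.4 = -3.7 kcal/mol.

-3.7 kcal/mol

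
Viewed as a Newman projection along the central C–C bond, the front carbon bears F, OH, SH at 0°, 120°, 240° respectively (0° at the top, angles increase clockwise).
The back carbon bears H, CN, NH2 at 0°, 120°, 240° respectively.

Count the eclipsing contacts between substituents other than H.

2

Non-H eclipsing pairs: OH(120°)/CN(120°); SH(240°)/NH2(240°) — 2 interactions.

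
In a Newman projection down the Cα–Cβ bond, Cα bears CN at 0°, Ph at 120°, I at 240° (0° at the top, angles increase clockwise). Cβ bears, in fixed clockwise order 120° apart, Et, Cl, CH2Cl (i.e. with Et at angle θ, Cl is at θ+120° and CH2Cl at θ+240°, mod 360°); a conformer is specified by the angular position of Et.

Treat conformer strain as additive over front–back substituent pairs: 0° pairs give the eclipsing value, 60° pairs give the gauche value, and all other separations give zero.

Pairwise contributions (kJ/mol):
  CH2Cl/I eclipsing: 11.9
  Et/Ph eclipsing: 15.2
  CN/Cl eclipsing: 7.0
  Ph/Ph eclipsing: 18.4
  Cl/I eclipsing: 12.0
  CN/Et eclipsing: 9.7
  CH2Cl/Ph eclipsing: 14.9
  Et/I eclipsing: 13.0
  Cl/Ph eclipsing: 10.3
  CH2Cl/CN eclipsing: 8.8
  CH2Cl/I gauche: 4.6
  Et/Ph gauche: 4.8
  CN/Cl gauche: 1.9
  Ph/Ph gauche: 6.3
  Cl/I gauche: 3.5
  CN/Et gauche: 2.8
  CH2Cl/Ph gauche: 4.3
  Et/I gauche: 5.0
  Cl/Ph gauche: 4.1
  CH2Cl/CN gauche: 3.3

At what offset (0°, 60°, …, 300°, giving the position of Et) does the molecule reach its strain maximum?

120°

Et at 0° (eclipsed): CN–Et eclipsed, Ph–Cl eclipsed, I–CH2Cl eclipsed; 9.7 + 10.3 + 11.9 = 31.9 kJ/mol.
Et at 60° (staggered): CN–Et gauche, CN–CH2Cl gauche, Ph–Et gauche, Ph–Cl gauche, I–Cl gauche, I–CH2Cl gauche; 2.8 + 3.3 + 4.8 + 4.1 + 3.5 + 4.6 = 23.1 kJ/mol.
Et at 120° (eclipsed): CN–CH2Cl eclipsed, Ph–Et eclipsed, I–Cl eclipsed; 8.8 + 15.2 + 12.0 = 36.0 kJ/mol.
Et at 180° (staggered): CN–Cl gauche, CN–CH2Cl gauche, Ph–Et gauche, Ph–CH2Cl gauche, I–Et gauche, I–Cl gauche; 1.9 + 3.3 + 4.8 + 4.3 + 5.0 + 3.5 = 22.8 kJ/mol.
Et at 240° (eclipsed): CN–Cl eclipsed, Ph–CH2Cl eclipsed, I–Et eclipsed; 7.0 + 14.9 + 13.0 = 34.9 kJ/mol.
Et at 300° (staggered): CN–Et gauche, CN–Cl gauche, Ph–Cl gauche, Ph–CH2Cl gauche, I–Et gauche, I–CH2Cl gauche; 2.8 + 1.9 + 4.1 + 4.3 + 5.0 + 4.6 = 22.7 kJ/mol.
The maximum (36.0 kJ/mol) occurs with Et at 120°.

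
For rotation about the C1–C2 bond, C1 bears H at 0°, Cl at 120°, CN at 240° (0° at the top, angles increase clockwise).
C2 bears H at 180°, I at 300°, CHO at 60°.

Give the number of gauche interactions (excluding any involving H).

2

Non-H gauche pairs: Cl(120°)/CHO(60°); CN(240°)/I(300°) — 2 interactions.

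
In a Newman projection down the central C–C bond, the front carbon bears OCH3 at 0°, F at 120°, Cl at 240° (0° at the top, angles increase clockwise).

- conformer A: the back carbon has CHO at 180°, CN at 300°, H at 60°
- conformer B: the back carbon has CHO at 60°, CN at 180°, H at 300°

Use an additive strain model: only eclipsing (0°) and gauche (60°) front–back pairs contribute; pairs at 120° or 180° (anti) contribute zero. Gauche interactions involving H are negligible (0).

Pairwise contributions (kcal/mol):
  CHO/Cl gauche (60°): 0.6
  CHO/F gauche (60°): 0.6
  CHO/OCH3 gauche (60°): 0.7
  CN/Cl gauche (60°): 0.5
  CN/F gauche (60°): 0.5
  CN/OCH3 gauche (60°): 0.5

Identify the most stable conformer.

A (staggered): OCH3(0°)/CN(300°) gauche 0.5; F(120°)/CHO(180°) gauche 0.6; Cl(240°)/CHO(180°) gauche 0.6; Cl(240°)/CN(300°) gauche 0.5 → 2.2 kcal/mol.
B (staggered): OCH3(0°)/CHO(60°) gauche 0.7; F(120°)/CHO(60°) gauche 0.6; F(120°)/CN(180°) gauche 0.5; Cl(240°)/CN(180°) gauche 0.5 → 2.3 kcal/mol.
A has the lowest total (2.2 kcal/mol).

A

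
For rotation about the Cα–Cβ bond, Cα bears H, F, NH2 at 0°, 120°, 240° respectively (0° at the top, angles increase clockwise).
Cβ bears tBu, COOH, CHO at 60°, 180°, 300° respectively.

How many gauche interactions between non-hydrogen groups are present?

Non-H gauche pairs: F(120°)/tBu(60°); F(120°)/COOH(180°); NH2(240°)/COOH(180°); NH2(240°)/CHO(300°) — 4 interactions.

4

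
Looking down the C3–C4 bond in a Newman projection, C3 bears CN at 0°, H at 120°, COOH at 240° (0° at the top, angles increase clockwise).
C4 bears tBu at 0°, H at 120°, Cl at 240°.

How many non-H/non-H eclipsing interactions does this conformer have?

Non-H eclipsing pairs: CN(0°)/tBu(0°); COOH(240°)/Cl(240°) — 2 interactions.

2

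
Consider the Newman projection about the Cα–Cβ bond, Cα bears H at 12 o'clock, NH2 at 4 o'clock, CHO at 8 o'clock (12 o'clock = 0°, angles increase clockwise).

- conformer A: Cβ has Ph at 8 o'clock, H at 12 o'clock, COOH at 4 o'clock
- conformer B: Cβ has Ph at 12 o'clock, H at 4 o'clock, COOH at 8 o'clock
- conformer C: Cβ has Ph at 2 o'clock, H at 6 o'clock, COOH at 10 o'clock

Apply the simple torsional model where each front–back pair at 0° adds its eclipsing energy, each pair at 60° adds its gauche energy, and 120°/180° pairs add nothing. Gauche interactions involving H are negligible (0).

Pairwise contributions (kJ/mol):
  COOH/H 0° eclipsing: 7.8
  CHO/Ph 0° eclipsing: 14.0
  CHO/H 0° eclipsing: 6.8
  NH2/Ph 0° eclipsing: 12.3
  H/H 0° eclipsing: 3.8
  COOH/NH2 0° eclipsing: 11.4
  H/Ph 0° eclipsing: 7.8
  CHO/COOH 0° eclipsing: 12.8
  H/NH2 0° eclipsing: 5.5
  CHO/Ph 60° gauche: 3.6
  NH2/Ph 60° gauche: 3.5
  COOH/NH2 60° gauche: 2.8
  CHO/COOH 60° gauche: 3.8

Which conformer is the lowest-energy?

A (eclipsed): H–H eclipsed, NH2–COOH eclipsed, CHO–Ph eclipsed; 3.8 + 11.4 + 14.0 = 29.2 kJ/mol.
B (eclipsed): H–Ph eclipsed, NH2–H eclipsed, CHO–COOH eclipsed; 7.8 + 5.5 + 12.8 = 26.1 kJ/mol.
C (staggered): NH2–Ph gauche, CHO–COOH gauche; 3.5 + 3.8 = 7.3 kJ/mol.
C has the lowest total (7.3 kJ/mol).

C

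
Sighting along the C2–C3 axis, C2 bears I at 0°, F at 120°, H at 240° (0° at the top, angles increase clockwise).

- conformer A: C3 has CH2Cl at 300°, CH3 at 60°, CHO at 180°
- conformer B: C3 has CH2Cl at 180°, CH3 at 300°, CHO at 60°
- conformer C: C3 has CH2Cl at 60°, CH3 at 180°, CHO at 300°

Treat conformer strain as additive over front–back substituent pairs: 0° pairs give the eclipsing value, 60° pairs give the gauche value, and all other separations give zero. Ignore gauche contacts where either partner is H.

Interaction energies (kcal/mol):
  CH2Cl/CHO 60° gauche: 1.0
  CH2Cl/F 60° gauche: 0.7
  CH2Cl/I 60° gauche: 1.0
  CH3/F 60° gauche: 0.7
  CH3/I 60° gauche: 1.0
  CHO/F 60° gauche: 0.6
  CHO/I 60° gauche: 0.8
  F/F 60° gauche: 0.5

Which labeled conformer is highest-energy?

A (staggered): I(0°)/CH2Cl(300°) gauche 1.0; I(0°)/CH3(60°) gauche 1.0; F(120°)/CH3(60°) gauche 0.7; F(120°)/CHO(180°) gauche 0.6 → 3.3 kcal/mol.
B (staggered): I(0°)/CH3(300°) gauche 1.0; I(0°)/CHO(60°) gauche 0.8; F(120°)/CH2Cl(180°) gauche 0.7; F(120°)/CHO(60°) gauche 0.6 → 3.1 kcal/mol.
C (staggered): I(0°)/CH2Cl(60°) gauche 1.0; I(0°)/CHO(300°) gauche 0.8; F(120°)/CH2Cl(60°) gauche 0.7; F(120°)/CH3(180°) gauche 0.7 → 3.2 kcal/mol.
A has the highest total (3.3 kcal/mol).

A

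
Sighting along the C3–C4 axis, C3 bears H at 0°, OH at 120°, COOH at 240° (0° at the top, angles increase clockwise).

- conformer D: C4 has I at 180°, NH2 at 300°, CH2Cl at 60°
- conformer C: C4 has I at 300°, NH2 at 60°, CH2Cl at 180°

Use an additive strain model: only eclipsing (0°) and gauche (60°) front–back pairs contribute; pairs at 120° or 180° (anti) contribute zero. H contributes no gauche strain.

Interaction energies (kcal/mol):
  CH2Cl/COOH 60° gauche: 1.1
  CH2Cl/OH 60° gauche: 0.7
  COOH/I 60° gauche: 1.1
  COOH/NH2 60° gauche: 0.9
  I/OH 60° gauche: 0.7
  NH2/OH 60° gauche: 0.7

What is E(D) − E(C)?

-0.2 kcal/mol

D (staggered): OH–I gauche, OH–CH2Cl gauche, COOH–I gauche, COOH–NH2 gauche; 0.7 + 0.7 + 1.1 + 0.9 = 3.4 kcal/mol.
C (staggered): OH–NH2 gauche, OH–CH2Cl gauche, COOH–I gauche, COOH–CH2Cl gauche; 0.7 + 0.7 + 1.1 + 1.1 = 3.6 kcal/mol.
E(D) − E(C) = 3.4 − 3.6 = -0.2 kcal/mol.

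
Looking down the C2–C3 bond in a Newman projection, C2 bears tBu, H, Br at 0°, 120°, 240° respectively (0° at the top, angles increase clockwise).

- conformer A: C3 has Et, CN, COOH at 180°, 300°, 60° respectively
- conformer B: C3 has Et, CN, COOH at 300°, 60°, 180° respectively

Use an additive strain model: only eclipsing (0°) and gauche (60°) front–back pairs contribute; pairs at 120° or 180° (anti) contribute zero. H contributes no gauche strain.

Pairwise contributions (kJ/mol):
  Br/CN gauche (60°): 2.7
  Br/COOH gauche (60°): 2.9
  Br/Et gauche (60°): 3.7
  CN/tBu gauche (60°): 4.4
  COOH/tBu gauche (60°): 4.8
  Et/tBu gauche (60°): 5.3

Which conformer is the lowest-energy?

A

A (staggered): tBu–CN gauche, tBu–COOH gauche, Br–Et gauche, Br–CN gauche; 4.4 + 4.8 + 3.7 + 2.7 = 15.6 kJ/mol.
B (staggered): tBu–Et gauche, tBu–CN gauche, Br–Et gauche, Br–COOH gauche; 5.3 + 4.4 + 3.7 + 2.9 = 16.3 kJ/mol.
A has the lowest total (15.6 kJ/mol).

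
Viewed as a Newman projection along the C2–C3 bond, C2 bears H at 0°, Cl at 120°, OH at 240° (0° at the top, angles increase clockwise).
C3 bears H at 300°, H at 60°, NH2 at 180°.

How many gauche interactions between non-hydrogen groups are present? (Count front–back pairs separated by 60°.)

Non-H gauche pairs: Cl(120°)/NH2(180°); OH(240°)/NH2(180°) — 2 interactions.

2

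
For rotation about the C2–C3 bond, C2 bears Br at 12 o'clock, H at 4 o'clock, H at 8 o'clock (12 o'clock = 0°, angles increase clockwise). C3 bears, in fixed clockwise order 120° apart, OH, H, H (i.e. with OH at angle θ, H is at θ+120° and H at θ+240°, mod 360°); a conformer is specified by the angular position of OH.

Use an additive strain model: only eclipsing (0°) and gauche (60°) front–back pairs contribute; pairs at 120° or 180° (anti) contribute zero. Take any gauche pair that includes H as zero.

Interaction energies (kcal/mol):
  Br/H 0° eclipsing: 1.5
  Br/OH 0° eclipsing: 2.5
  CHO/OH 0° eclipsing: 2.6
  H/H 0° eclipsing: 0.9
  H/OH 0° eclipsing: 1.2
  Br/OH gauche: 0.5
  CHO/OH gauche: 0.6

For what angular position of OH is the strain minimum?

180°

OH at 0° is eclipsed. Br at 0° is eclipsed with OH at 0° (2.5); H at 120° is eclipsed with H at 120° (0.9); H at 240° is eclipsed with H at 240° (0.9). Total 4.3 kcal/mol.
OH at 60° is staggered. Br at 0° is gauche with OH at 60° (0.5). Total 0.5 kcal/mol.
OH at 120° is eclipsed. Br at 0° is eclipsed with H at 0° (1.5); H at 120° is eclipsed with OH at 120° (1.2); H at 240° is eclipsed with H at 240° (0.9). Total 3.6 kcal/mol.
OH at 180° (staggered): no non-H gauche contacts → 0.0 kcal/mol.
OH at 240° is eclipsed. Br at 0° is eclipsed with H at 0° (1.5); H at 120° is eclipsed with H at 120° (0.9); H at 240° is eclipsed with OH at 240° (1.2). Total 3.6 kcal/mol.
OH at 300° is staggered. Br at 0° is gauche with OH at 300° (0.5). Total 0.5 kcal/mol.
The minimum (0.0 kcal/mol) occurs with OH at 180°.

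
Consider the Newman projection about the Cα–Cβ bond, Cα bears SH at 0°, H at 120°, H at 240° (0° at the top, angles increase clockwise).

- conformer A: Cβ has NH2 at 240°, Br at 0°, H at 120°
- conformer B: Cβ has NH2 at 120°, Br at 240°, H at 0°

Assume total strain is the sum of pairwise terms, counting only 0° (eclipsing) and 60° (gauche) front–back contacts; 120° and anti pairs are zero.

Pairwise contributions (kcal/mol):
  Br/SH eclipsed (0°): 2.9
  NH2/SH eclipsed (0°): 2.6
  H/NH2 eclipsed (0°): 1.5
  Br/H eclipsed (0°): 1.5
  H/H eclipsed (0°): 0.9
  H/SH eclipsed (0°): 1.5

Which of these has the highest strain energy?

A is eclipsed. SH at 0° is eclipsed with Br at 0° (2.9); H at 120° is eclipsed with H at 120° (0.9); H at 240° is eclipsed with NH2 at 240° (1.5). Total 5.3 kcal/mol.
B is eclipsed. SH at 0° is eclipsed with H at 0° (1.5); H at 120° is eclipsed with NH2 at 120° (1.5); H at 240° is eclipsed with Br at 240° (1.5). Total 4.5 kcal/mol.
A has the highest total (5.3 kcal/mol).

A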